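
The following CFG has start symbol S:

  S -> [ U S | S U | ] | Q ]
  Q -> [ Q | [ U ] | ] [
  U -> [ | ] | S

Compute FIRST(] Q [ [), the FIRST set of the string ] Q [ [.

] is a terminal; add {]} and stop.

{ ] }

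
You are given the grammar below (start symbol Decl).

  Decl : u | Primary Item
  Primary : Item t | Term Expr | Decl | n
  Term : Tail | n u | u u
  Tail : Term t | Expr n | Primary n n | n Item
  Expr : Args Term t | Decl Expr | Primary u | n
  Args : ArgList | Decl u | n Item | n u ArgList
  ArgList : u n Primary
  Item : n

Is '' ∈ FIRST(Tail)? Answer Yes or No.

No

No nonterminal in this grammar is nullable.
No production of Tail has an RHS whose symbols are all nullable, so Tail is not nullable.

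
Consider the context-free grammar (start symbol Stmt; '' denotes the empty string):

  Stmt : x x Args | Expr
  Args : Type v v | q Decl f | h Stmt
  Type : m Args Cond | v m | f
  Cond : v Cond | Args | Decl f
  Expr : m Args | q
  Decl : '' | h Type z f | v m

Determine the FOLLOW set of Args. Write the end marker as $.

In Stmt : x x Args: Args is at the end, add FOLLOW(Stmt) = { $, f, h, m, q, v, z }.
In Type : m Args Cond: add FIRST(Cond) = { f, h, m, q, v }.
In Cond : Args: Args is at the end, add FOLLOW(Cond) = { v, z }.
In Expr : m Args: Args is at the end, add FOLLOW(Expr) = { $, f, h, m, q, v, z }.
Union: FOLLOW(Args) = { $, f, h, m, q, v, z }.

{ $, f, h, m, q, v, z }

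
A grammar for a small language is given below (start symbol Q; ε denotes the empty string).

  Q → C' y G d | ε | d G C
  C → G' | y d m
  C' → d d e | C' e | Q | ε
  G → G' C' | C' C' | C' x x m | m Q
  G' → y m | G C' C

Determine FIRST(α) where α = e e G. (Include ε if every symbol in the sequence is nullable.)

{ e }

e is a terminal; add {e} and stop.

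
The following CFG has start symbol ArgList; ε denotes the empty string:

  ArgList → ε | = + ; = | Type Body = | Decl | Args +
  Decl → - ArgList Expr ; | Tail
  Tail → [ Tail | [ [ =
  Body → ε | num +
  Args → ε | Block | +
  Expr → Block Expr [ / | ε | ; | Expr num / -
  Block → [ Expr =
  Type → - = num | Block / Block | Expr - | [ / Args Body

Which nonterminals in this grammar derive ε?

Directly nullable (have an ε-production): ArgList, Body, Args, Expr.
No other nonterminal has a production whose RHS symbols are all nullable.

{ ArgList, Args, Body, Expr }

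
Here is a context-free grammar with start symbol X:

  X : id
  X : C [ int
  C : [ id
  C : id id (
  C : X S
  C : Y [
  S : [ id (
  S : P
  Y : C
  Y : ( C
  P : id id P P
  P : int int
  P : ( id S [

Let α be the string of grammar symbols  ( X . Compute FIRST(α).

{ ( }

( is a terminal; add {(} and stop.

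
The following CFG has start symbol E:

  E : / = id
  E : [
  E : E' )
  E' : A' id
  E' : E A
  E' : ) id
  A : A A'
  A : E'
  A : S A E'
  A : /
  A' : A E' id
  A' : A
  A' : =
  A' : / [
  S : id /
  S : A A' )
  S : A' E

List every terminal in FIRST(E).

E : / = id contributes {/}.
E : [ contributes {[}.
From E : E' ): add FIRST(E') = { ), /, =, [, id }.
Union: FIRST(E) = { ), /, =, [, id }.

{ ), /, =, [, id }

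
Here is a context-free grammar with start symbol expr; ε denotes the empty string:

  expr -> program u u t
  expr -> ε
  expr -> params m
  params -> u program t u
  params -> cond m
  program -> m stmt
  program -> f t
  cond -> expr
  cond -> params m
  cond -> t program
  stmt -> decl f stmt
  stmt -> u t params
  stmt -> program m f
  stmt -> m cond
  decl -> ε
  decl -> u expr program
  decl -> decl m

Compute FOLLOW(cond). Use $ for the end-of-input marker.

{ f, m, t, u }

In params -> cond m: add FIRST(m) = { m }.
In stmt -> m cond: cond is at the end, add FOLLOW(stmt) = { f, m, t, u }.
Union: FOLLOW(cond) = { f, m, t, u }.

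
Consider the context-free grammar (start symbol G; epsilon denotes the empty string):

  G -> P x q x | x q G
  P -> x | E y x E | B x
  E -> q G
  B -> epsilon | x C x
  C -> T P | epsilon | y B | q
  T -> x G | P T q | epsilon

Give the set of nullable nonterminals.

{ B, C, T }

Directly nullable (have an epsilon-production): B, C, T.
No other nonterminal has a production whose RHS symbols are all nullable.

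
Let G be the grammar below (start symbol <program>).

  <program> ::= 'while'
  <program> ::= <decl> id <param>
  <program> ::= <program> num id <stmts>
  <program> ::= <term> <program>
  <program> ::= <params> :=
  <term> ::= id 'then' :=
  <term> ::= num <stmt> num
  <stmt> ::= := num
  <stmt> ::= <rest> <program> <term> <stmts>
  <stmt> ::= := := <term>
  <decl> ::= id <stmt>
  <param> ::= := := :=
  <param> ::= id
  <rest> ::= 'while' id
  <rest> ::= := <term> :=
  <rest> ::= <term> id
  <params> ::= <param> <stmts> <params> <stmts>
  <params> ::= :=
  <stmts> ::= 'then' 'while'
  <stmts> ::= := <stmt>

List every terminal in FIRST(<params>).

{ :=, id }

From <params> ::= <param> <stmts> <params> <stmts>: add FIRST(<param>) = { :=, id }.
<params> ::= := contributes {:=}.
Union: FIRST(<params>) = { :=, id }.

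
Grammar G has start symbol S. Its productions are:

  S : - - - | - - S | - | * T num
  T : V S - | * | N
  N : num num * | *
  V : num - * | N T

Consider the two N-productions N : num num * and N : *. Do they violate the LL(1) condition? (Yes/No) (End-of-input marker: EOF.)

No

FIRST(num num *) = { num } and FIRST(*) = { * }.
The FIRST sets are disjoint and neither alternative is nullable — no conflict.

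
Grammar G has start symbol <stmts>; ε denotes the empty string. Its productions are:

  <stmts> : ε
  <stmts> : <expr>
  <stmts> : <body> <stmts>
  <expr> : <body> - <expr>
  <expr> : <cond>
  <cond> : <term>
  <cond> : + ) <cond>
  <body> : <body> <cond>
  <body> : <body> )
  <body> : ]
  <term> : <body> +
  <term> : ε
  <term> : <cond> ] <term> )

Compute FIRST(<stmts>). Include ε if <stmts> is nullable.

{ +, ], ε }

<stmts> : ε contributes ε.
From <stmts> : <expr>: add FIRST(<expr>) = { +, ], ε } (including ε since <expr> is nullable).
From <stmts> : <body> <stmts>: add FIRST(<body>) = { ] }.
Union: FIRST(<stmts>) = { +, ], ε }.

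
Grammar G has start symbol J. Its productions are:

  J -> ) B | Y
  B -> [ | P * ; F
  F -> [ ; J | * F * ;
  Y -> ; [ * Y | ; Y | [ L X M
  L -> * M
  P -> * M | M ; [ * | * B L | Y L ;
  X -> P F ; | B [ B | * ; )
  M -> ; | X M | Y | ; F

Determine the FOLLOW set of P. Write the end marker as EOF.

In B -> P * ; F: add FIRST(* ; F) = { * }.
In X -> P F ;: add FIRST(F ;) = { *, [ }.
Union: FOLLOW(P) = { *, [ }.

{ *, [ }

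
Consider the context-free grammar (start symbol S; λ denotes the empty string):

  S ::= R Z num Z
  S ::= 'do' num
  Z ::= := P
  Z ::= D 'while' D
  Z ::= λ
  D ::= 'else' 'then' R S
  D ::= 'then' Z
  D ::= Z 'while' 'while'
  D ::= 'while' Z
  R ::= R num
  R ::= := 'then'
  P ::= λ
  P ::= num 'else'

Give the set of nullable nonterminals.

{ P, Z }

Directly nullable (have an λ-production): Z, P.
No other nonterminal has a production whose RHS symbols are all nullable.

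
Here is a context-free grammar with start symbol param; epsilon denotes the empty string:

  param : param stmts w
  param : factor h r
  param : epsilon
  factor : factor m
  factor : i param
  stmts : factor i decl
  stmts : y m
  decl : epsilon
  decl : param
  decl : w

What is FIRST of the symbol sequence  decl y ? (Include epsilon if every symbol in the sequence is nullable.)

{ i, w, y }

Add FIRST(decl)\{epsilon} = { i, w, y }; decl is nullable, continue.
y is a terminal; add {y} and stop.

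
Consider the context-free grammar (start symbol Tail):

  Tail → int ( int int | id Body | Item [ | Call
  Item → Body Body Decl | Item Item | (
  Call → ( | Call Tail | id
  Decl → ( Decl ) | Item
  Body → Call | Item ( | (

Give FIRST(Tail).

{ (, id, int }

Tail → int ( int int contributes {int}.
Tail → id Body contributes {id}.
From Tail → Item [: add FIRST(Item) = { (, id }.
From Tail → Call: add FIRST(Call) = { (, id }.
Union: FIRST(Tail) = { (, id, int }.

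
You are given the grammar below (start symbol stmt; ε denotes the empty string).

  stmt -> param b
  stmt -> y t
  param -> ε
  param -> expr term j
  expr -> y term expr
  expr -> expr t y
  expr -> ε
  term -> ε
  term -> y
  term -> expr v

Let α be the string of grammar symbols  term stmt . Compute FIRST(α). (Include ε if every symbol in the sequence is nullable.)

{ b, j, t, v, y }

Add FIRST(term)\{ε} = { t, v, y }; term is nullable, continue.
Add FIRST(stmt) = { b, j, t, v, y }; stmt is not nullable, stop.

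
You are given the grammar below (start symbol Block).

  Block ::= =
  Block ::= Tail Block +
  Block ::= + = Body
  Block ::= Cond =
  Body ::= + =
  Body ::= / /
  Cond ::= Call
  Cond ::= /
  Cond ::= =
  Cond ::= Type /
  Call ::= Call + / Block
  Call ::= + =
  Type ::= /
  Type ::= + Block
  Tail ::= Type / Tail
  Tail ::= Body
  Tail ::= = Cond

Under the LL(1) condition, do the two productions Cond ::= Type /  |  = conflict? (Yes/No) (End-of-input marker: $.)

FIRST(Type /) = { +, / } and FIRST(=) = { = }.
The FIRST sets are disjoint and neither alternative is nullable — no conflict.

No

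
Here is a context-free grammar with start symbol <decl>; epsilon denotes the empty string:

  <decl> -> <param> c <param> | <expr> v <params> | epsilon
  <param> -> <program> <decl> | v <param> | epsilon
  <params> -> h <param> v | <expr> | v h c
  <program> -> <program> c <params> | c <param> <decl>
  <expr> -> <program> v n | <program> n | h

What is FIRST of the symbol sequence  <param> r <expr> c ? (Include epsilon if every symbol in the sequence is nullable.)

{ c, r, v }

Add FIRST(<param>)\{epsilon} = { c, v }; <param> is nullable, continue.
r is a terminal; add {r} and stop.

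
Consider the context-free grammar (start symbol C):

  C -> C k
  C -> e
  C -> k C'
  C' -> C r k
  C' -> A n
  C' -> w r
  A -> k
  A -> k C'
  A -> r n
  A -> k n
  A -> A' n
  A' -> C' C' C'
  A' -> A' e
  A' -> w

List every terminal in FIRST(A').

{ e, k, r, w }

From A' -> C' C' C': add FIRST(C') = { e, k, r, w }.
From A' -> A' e: add FIRST(A') = { e, k, r, w }.
A' -> w contributes {w}.
Union: FIRST(A') = { e, k, r, w }.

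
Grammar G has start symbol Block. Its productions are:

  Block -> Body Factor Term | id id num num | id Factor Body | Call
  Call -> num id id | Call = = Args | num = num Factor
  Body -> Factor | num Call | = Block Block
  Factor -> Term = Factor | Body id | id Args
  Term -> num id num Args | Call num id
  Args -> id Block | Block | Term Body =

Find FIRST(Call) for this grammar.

{ num }

Call -> num id id contributes {num}.
From Call -> Call = = Args: add FIRST(Call) = { num }.
Call -> num = num Factor contributes {num}.
Union: FIRST(Call) = { num }.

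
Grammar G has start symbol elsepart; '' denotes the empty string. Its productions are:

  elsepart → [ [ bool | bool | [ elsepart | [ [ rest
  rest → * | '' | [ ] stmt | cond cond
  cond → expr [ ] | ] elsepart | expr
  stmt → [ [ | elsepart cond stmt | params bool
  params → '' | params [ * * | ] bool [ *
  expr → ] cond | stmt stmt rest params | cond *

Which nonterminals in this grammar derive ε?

{ params, rest }

Directly nullable (have an ''-production): rest, params.
No other nonterminal has a production whose RHS symbols are all nullable.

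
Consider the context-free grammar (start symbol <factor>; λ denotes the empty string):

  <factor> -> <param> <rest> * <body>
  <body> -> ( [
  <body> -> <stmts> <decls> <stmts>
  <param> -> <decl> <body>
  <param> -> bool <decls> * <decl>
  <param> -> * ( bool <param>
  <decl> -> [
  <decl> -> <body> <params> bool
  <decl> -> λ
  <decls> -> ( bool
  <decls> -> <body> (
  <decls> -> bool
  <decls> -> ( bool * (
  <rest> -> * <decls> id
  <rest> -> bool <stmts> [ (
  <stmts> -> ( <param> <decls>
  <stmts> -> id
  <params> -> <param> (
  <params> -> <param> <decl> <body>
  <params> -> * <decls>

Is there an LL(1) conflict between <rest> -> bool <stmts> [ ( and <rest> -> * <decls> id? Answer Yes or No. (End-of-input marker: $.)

FIRST(bool <stmts> [ () = { bool } and FIRST(* <decls> id) = { * }.
The FIRST sets are disjoint and neither alternative is nullable — no conflict.

No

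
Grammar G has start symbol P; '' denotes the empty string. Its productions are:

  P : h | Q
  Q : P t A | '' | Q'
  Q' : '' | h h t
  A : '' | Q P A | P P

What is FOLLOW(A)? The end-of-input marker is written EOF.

In Q : P t A: A is at the end, add FOLLOW(Q) = { EOF, h, t }.
In A : Q P A: A is at the end, add FOLLOW(A) = { EOF, h, t }.
Union: FOLLOW(A) = { EOF, h, t }.

{ EOF, h, t }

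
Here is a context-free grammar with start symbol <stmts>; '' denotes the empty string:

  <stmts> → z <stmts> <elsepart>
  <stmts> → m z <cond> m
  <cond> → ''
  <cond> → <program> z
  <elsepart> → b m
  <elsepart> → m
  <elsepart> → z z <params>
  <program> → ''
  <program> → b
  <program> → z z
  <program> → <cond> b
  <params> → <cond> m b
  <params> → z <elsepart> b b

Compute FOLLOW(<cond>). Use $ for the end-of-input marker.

{ b, m }

In <stmts> → m z <cond> m: add FIRST(m) = { m }.
In <program> → <cond> b: add FIRST(b) = { b }.
In <params> → <cond> m b: add FIRST(m b) = { m }.
Union: FOLLOW(<cond>) = { b, m }.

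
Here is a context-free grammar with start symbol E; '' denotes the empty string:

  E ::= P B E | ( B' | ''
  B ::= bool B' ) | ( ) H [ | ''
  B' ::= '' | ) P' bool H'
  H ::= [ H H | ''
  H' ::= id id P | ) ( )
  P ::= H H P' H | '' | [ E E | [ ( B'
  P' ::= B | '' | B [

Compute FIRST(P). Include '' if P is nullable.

{ (, [, bool, '' }

From P ::= H H P' H: H, H, P', H nullable, take FIRST(H) ∪ FIRST(H) ∪ FIRST(P') ∪ FIRST(H) = { (, [, bool }; also '' since the whole RHS is nullable.
P ::= '' contributes ''.
P ::= [ E E contributes {[}.
P ::= [ ( B' contributes {[}.
Union: FIRST(P) = { (, [, bool, '' }.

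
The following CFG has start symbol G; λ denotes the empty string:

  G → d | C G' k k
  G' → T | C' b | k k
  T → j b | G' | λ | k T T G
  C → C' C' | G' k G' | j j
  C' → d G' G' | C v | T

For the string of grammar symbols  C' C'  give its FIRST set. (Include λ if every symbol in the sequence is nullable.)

Add FIRST(C')\{λ} = { b, d, j, k, v }; C' is nullable, continue.
Add FIRST(C')\{λ} = { b, d, j, k, v }; C' is nullable, continue.
Every symbol is nullable, so include λ.

{ b, d, j, k, v, λ }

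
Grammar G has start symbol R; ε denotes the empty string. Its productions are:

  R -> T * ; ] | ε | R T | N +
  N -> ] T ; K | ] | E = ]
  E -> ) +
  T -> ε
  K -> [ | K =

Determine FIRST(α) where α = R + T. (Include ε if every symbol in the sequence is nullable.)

Add FIRST(R)\{ε} = { ), *, ] }; R is nullable, continue.
+ is a terminal; add {+} and stop.

{ ), *, +, ] }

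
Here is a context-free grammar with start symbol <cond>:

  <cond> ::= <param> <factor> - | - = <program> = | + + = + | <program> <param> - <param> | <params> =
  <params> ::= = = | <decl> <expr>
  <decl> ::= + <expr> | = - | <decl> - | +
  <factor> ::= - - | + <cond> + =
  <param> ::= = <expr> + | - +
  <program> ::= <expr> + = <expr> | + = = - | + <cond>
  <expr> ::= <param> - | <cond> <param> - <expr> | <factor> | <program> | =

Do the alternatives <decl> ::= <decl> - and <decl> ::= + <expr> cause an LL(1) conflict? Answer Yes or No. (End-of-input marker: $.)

Yes

FIRST(<decl> -) = { +, = } and FIRST(+ <expr>) = { + }.
Both contain +, so the two alternatives are not disjoint — LL(1) conflict.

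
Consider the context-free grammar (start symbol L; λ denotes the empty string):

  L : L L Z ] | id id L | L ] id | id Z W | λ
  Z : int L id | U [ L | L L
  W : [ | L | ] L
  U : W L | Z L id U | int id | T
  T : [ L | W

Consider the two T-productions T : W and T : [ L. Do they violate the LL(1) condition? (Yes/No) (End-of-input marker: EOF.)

Yes

FIRST(W) = { [, ], id, int, λ } and FIRST([ L) = { [ }.
Both contain [, so the two alternatives are not disjoint — LL(1) conflict.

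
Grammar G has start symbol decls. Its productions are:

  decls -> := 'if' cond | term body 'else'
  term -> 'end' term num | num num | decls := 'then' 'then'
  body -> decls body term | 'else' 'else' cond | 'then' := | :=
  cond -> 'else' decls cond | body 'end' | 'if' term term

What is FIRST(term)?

{ 'end', :=, num }

term -> 'end' term num contributes {'end'}.
term -> num num contributes {num}.
From term -> decls := 'then' 'then': add FIRST(decls) = { 'end', :=, num }.
Union: FIRST(term) = { 'end', :=, num }.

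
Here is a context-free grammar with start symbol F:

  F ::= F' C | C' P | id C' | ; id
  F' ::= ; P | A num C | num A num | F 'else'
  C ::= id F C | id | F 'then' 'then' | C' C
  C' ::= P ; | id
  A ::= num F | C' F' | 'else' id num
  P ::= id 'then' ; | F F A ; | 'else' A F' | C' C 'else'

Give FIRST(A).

A ::= num F contributes {num}.
From A ::= C' F': add FIRST(C') = { 'else', ;, id, num }.
A ::= 'else' id num contributes {'else'}.
Union: FIRST(A) = { 'else', ;, id, num }.

{ 'else', ;, id, num }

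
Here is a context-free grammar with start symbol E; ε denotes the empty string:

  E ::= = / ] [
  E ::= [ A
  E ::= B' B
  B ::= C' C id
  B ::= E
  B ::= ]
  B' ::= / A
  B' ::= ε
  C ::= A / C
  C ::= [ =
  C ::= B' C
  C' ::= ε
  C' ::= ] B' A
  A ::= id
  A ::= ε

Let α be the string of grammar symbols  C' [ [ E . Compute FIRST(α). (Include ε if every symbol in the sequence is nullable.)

Add FIRST(C')\{ε} = { ] }; C' is nullable, continue.
[ is a terminal; add {[} and stop.

{ [, ] }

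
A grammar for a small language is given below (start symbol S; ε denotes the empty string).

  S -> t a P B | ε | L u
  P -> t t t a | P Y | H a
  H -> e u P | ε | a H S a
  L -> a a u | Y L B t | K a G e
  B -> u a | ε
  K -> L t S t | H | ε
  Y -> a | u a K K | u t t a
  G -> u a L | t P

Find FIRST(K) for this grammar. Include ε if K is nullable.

From K -> L t S t: add FIRST(L) = { a, e, u }.
From K -> H: add FIRST(H) = { a, e, ε } (including ε since H is nullable).
K -> ε contributes ε.
Union: FIRST(K) = { a, e, u, ε }.

{ a, e, u, ε }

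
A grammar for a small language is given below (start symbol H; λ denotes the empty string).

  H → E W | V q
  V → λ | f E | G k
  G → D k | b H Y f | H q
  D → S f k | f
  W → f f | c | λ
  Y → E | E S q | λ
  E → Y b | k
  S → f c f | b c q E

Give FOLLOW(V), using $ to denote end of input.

{ q }

In H → V q: add FIRST(q) = { q }.
Union: FOLLOW(V) = { q }.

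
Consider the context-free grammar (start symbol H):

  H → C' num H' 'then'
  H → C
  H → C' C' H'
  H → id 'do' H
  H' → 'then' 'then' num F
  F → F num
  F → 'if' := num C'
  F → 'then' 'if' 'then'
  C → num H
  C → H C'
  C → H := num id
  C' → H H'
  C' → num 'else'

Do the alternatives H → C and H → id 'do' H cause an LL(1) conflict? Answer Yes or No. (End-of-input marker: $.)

Yes

FIRST(C) = { id, num } and FIRST(id 'do' H) = { id }.
Both contain id, so the two alternatives are not disjoint — LL(1) conflict.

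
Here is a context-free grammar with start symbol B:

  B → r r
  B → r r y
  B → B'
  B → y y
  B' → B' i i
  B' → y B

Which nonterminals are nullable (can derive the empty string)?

No nonterminal has an empty production or an RHS whose symbols are all nullable.

{ } (none)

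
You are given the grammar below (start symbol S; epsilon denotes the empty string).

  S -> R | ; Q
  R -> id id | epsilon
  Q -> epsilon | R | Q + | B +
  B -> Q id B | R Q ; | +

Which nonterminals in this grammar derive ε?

Directly nullable (have an epsilon-production): R, Q.
S -> R with every symbol nullable, so S is nullable.
No other nonterminal has a production whose RHS symbols are all nullable.

{ Q, R, S }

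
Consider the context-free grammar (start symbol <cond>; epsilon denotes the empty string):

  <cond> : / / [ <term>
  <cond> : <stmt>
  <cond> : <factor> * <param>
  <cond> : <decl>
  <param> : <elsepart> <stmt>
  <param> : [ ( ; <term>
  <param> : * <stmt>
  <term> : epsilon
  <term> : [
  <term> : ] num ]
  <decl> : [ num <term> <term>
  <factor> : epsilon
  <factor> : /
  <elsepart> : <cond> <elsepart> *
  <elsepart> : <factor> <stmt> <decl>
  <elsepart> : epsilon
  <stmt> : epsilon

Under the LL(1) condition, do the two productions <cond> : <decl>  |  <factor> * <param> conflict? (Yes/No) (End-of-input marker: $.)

No

FIRST(<decl>) = { [ } and FIRST(<factor> * <param>) = { *, / }.
The FIRST sets are disjoint and neither alternative is nullable — no conflict.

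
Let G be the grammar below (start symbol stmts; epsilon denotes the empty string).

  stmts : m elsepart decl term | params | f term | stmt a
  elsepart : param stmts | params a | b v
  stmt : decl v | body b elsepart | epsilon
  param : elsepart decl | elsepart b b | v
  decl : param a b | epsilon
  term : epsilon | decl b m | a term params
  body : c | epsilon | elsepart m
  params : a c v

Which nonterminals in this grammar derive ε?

{ body, decl, stmt, term }

Directly nullable (have an epsilon-production): stmt, decl, term, body.
No other nonterminal has a production whose RHS symbols are all nullable.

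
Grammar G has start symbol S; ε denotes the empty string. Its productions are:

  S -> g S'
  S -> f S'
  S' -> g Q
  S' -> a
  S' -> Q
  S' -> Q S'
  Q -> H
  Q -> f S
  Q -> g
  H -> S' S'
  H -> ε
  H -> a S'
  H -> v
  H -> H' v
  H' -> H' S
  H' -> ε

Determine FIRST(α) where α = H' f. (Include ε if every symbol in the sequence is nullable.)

Add FIRST(H')\{ε} = { f, g }; H' is nullable, continue.
f is a terminal; add {f} and stop.

{ f, g }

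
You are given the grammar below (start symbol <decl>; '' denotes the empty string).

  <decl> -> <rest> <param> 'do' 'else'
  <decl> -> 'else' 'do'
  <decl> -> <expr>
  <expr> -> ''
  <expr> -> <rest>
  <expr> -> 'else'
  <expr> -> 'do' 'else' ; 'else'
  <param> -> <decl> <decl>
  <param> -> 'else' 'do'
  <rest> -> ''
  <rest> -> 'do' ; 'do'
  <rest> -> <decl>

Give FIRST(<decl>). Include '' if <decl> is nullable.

{ 'do', 'else', '' }

From <decl> -> <rest> <param> 'do' 'else': <rest>, <param> nullable, take FIRST(<rest>) ∪ FIRST(<param>) ∪ {'do'} = { 'do', 'else' }.
<decl> -> 'else' 'do' contributes {'else'}.
From <decl> -> <expr>: add FIRST(<expr>) = { 'do', 'else', '' } (including '' since <expr> is nullable).
Union: FIRST(<decl>) = { 'do', 'else', '' }.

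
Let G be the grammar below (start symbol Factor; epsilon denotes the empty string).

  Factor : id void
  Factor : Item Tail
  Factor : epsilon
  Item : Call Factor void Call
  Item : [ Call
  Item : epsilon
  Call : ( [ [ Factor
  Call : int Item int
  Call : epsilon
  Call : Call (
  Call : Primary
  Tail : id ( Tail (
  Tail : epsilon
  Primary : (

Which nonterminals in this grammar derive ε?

Directly nullable (have an epsilon-production): Factor, Item, Call, Tail.
No other nonterminal has a production whose RHS symbols are all nullable.

{ Call, Factor, Item, Tail }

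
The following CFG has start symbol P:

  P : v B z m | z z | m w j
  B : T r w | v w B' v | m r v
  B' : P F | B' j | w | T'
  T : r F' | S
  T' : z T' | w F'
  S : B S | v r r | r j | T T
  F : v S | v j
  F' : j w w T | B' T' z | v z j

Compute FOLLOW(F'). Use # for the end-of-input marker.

In T : r F': F' is at the end, add FOLLOW(T) = { j, m, r, v, w, z }.
In T' : w F': F' is at the end, add FOLLOW(T') = { j, v, w, z }.
Union: FOLLOW(F') = { j, m, r, v, w, z }.

{ j, m, r, v, w, z }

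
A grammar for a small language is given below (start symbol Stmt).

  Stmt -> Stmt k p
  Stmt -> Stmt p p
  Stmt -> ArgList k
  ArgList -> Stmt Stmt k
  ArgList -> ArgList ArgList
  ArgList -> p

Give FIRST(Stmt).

{ p }

From Stmt -> Stmt k p: add FIRST(Stmt) = { p }.
From Stmt -> Stmt p p: add FIRST(Stmt) = { p }.
From Stmt -> ArgList k: add FIRST(ArgList) = { p }.
Union: FIRST(Stmt) = { p }.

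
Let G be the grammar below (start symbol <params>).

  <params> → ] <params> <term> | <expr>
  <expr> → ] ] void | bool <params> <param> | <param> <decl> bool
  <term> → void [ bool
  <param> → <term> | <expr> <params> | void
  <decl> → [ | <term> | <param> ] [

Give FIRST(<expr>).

<expr> → ] ] void contributes {]}.
<expr> → bool <params> <param> contributes {bool}.
From <expr> → <param> <decl> bool: add FIRST(<param>) = { ], bool, void }.
Union: FIRST(<expr>) = { ], bool, void }.

{ ], bool, void }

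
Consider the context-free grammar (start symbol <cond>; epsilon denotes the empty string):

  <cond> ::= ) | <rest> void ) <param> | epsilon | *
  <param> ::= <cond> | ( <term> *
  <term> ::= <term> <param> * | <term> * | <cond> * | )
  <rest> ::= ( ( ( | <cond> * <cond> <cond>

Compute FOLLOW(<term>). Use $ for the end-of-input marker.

{ (, ), * }

In <param> ::= ( <term> *: add FIRST(*) = { * }.
In <term> ::= <term> <param> *: add FIRST(<param> *) = { (, ), * }.
In <term> ::= <term> *: add FIRST(*) = { * }.
Union: FOLLOW(<term>) = { (, ), * }.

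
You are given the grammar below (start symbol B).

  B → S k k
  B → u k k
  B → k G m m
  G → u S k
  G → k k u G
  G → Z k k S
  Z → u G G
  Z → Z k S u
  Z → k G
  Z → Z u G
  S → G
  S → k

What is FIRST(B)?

{ k, u }

From B → S k k: add FIRST(S) = { k, u }.
B → u k k contributes {u}.
B → k G m m contributes {k}.
Union: FIRST(B) = { k, u }.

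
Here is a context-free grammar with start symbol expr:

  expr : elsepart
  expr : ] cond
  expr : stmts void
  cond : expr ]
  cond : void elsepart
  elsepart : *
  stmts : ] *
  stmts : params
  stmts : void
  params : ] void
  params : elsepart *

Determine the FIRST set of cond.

From cond : expr ]: add FIRST(expr) = { *, ], void }.
cond : void elsepart contributes {void}.
Union: FIRST(cond) = { *, ], void }.

{ *, ], void }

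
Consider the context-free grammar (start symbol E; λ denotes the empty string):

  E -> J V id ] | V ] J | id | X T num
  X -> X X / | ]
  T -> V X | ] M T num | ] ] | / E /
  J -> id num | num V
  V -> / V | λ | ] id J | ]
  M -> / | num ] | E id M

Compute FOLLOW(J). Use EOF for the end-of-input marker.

{ EOF, /, ], id }

In E -> J V id ]: add FIRST(V id ]) = { /, ], id }.
In E -> V ] J: J is at the end, add FOLLOW(E) = { EOF, /, id }.
In V -> ] id J: J is at the end, add FOLLOW(V) = { EOF, /, ], id }.
Union: FOLLOW(J) = { EOF, /, ], id }.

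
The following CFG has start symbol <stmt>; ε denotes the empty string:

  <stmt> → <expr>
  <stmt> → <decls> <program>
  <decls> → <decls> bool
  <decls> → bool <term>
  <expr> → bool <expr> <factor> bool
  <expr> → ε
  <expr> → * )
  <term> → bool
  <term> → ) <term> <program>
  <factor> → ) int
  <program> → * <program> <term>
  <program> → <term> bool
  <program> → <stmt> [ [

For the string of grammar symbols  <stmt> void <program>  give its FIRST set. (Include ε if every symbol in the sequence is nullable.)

Add FIRST(<stmt>)\{ε} = { *, bool }; <stmt> is nullable, continue.
void is a terminal; add {void} and stop.

{ *, bool, void }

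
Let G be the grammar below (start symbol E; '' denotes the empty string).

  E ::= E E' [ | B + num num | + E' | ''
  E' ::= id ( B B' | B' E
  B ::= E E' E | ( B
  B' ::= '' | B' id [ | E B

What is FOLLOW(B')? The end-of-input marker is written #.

In E' ::= id ( B B': B' is at the end, add FOLLOW(E') = { #, (, +, [, id }.
In E' ::= B' E: add FIRST(E)\{''} = { (, +, [, id }.
  Since E is nullable, also add FOLLOW(E') = { #, (, +, [, id }.
In B' ::= B' id [: add FIRST(id [) = { id }.
Union: FOLLOW(B') = { #, (, +, [, id }.

{ #, (, +, [, id }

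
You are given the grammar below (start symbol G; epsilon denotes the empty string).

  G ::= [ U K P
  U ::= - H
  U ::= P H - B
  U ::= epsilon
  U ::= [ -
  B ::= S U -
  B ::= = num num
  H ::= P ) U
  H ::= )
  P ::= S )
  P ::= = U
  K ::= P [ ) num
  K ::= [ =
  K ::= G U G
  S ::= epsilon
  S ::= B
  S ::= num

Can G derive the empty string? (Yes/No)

No

Nullable nonterminals: S, U.
No production of G has an RHS whose symbols are all nullable, so G is not nullable.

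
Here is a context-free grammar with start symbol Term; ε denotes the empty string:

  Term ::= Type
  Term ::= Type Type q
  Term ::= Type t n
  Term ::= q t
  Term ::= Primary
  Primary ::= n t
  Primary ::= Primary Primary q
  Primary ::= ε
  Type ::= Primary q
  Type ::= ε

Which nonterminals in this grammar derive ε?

Directly nullable (have an ε-production): Primary, Type.
Term ::= Type with every symbol nullable, so Term is nullable.

{ Primary, Term, Type }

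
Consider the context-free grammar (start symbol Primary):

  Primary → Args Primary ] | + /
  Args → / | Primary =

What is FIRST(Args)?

{ +, / }

Args → / contributes {/}.
From Args → Primary =: add FIRST(Primary) = { +, / }.
Union: FIRST(Args) = { +, / }.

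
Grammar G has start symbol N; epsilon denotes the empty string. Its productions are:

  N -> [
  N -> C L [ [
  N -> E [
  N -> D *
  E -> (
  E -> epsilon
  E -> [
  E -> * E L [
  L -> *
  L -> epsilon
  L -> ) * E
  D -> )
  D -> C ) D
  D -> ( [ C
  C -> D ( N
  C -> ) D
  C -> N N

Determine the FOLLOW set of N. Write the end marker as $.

{ $, (, ), *, [ }

N is the start symbol, so $ ∈ FOLLOW(N).
In C -> D ( N: N is at the end, add FOLLOW(C) = { (, ), *, [ }.
In C -> N N: add FIRST(N) = { (, ), *, [ }.
In C -> N N: N is at the end, add FOLLOW(C) = { (, ), *, [ }.
Union: FOLLOW(N) = { $, (, ), *, [ }.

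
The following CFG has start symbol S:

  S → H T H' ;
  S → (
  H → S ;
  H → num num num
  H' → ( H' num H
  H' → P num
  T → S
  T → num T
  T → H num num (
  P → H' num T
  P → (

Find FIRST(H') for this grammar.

{ ( }

H' → ( H' num H contributes {(}.
From H' → P num: add FIRST(P) = { ( }.
Union: FIRST(H') = { ( }.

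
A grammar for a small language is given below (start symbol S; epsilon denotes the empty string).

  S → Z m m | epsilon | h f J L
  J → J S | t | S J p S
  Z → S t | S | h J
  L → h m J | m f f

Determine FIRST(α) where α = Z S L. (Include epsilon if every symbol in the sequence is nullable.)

{ h, m, t }

Add FIRST(Z)\{epsilon} = { h, m, t }; Z is nullable, continue.
Add FIRST(S)\{epsilon} = { h, m, t }; S is nullable, continue.
Add FIRST(L) = { h, m }; L is not nullable, stop.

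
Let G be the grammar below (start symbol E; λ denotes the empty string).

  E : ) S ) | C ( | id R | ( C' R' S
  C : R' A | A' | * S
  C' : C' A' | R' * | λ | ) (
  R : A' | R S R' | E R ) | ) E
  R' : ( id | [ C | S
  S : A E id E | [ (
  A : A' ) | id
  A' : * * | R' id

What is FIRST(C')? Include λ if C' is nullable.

{ (, ), *, [, id, λ }

From C' : C' A': C' nullable, take FIRST(C') ∪ FIRST(A') = { (, ), *, [, id }.
From C' : R' *: add FIRST(R') = { (, *, [, id }.
C' : λ contributes λ.
C' : ) ( contributes {)}.
Union: FIRST(C') = { (, ), *, [, id, λ }.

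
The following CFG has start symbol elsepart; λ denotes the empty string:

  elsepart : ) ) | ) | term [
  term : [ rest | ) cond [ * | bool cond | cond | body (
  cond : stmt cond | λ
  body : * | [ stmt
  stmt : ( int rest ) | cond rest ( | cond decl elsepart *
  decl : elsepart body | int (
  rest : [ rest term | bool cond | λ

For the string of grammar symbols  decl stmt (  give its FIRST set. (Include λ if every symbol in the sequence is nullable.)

{ (, ), *, [, bool, int }

Add FIRST(decl) = { (, ), *, [, bool, int }; decl is not nullable, stop.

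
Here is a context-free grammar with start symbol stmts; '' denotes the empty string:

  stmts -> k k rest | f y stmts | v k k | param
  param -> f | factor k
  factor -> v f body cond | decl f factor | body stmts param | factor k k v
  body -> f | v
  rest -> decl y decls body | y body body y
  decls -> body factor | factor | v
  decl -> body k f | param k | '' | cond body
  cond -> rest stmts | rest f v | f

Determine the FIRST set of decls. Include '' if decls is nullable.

From decls -> body factor: add FIRST(body) = { f, v }.
From decls -> factor: add FIRST(factor) = { f, v, y }.
decls -> v contributes {v}.
Union: FIRST(decls) = { f, v, y }.

{ f, v, y }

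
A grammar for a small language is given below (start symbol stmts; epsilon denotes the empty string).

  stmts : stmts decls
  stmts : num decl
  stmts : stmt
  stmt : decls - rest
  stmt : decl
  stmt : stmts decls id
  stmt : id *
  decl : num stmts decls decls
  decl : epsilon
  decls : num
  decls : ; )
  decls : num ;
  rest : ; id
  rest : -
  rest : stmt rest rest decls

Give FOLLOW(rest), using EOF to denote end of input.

{ EOF, -, ;, id, num }

In stmt : decls - rest: rest is at the end, add FOLLOW(stmt) = { EOF, -, ;, id, num }.
In rest : stmt rest rest decls: add FIRST(rest decls) = { -, ;, id, num }.
In rest : stmt rest rest decls: add FIRST(decls) = { ;, num }.
Union: FOLLOW(rest) = { EOF, -, ;, id, num }.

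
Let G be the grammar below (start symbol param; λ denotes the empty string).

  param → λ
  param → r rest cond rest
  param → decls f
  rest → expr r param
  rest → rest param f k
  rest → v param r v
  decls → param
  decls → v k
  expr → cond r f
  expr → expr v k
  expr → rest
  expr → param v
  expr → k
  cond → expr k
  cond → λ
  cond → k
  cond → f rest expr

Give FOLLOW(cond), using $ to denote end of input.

{ f, k, r, v }

In param → r rest cond rest: add FIRST(rest) = { f, k, r, v }.
In expr → cond r f: add FIRST(r f) = { r }.
Union: FOLLOW(cond) = { f, k, r, v }.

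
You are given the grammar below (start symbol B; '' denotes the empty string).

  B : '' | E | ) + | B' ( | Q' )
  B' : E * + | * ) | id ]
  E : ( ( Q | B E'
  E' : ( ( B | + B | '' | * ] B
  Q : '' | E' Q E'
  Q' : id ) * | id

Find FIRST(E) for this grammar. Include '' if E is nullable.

E : ( ( Q contributes {(}.
From E : B E': B, E' nullable, take FIRST(B) ∪ FIRST(E') = { (, ), *, +, id }; also '' since the whole RHS is nullable.
Union: FIRST(E) = { (, ), *, +, id, '' }.

{ (, ), *, +, id, '' }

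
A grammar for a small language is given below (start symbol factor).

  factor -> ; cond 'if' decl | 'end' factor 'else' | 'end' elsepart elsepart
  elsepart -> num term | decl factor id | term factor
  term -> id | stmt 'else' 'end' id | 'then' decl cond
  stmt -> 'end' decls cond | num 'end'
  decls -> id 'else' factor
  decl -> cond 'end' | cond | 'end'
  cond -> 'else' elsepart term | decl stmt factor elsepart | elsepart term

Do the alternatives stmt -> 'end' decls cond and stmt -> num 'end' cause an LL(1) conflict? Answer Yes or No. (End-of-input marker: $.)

No

FIRST('end' decls cond) = { 'end' } and FIRST(num 'end') = { num }.
The FIRST sets are disjoint and neither alternative is nullable — no conflict.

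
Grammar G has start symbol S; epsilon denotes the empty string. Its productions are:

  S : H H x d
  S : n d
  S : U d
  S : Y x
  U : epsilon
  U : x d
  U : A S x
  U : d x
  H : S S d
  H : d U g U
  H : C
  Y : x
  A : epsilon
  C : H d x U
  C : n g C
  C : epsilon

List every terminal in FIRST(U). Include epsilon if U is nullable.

U : epsilon contributes epsilon.
U : x d contributes {x}.
From U : A S x: A nullable, take FIRST(A) ∪ FIRST(S) = { d, n, x }.
U : d x contributes {d}.
Union: FIRST(U) = { d, n, x, epsilon }.

{ d, n, x, epsilon }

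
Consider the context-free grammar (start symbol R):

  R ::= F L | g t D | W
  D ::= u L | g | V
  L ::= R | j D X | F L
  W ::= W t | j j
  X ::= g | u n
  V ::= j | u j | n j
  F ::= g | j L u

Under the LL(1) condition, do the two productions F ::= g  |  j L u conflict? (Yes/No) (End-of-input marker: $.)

No

FIRST(g) = { g } and FIRST(j L u) = { j }.
The FIRST sets are disjoint and neither alternative is nullable — no conflict.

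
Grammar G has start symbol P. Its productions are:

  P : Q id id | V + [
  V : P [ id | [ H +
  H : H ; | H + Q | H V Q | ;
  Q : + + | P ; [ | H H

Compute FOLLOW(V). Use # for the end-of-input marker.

In P : V + [: add FIRST(+ [) = { + }.
In H : H V Q: add FIRST(Q) = { +, ;, [ }.
Union: FOLLOW(V) = { +, ;, [ }.

{ +, ;, [ }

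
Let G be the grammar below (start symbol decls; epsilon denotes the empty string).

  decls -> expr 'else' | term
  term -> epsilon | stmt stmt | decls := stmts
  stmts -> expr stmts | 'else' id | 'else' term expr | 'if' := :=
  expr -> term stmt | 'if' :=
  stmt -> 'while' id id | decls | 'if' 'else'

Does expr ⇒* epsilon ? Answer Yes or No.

expr -> term stmt and each of term, stmt is nullable, so expr ⇒* epsilon.

Yes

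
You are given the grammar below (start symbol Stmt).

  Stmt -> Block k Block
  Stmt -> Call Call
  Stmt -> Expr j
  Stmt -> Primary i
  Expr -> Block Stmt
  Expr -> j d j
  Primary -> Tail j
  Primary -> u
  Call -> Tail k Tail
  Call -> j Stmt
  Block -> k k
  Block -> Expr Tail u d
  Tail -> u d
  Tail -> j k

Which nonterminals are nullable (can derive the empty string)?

No nonterminal has an empty production or an RHS whose symbols are all nullable.

{ } (none)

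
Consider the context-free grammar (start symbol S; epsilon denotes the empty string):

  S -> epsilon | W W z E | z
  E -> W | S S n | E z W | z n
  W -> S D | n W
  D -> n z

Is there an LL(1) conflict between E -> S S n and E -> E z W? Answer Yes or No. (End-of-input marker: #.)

Yes

FIRST(S S n) = { n, z } and FIRST(E z W) = { n, z }.
Both contain n, so the two alternatives are not disjoint — LL(1) conflict.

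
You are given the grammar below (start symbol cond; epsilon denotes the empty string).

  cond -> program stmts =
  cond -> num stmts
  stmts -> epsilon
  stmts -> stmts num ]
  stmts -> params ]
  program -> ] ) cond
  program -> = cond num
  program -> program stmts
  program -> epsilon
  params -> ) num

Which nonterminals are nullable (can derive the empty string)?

Directly nullable (have an epsilon-production): stmts, program.
No other nonterminal has a production whose RHS symbols are all nullable.

{ program, stmts }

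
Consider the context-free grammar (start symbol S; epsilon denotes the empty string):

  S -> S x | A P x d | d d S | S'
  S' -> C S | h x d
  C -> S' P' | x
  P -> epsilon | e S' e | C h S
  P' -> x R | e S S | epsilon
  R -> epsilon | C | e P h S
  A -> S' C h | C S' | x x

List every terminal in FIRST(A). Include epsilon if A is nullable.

From A -> S' C h: add FIRST(S') = { h, x }.
From A -> C S': add FIRST(C) = { h, x }.
A -> x x contributes {x}.
Union: FIRST(A) = { h, x }.

{ h, x }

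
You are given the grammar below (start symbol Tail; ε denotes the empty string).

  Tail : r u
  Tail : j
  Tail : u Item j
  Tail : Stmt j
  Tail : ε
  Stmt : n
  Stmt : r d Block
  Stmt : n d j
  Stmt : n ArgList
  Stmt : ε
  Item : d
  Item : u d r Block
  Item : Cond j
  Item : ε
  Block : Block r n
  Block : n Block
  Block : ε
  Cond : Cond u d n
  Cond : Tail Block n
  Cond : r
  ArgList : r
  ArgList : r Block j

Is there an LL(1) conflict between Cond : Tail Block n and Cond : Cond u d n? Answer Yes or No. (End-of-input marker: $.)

Yes

FIRST(Tail Block n) = { j, n, r, u } and FIRST(Cond u d n) = { j, n, r, u }.
Both contain j, so the two alternatives are not disjoint — LL(1) conflict.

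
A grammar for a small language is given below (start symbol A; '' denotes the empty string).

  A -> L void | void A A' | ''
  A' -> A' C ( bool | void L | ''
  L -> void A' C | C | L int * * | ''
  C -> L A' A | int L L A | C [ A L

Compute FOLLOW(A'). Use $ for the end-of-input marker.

{ $, (, [, int, void }

In A -> void A A': A' is at the end, add FOLLOW(A) = { $, (, [, int, void }.
In A' -> A' C ( bool: add FIRST(C ( bool) = { (, [, int, void }.
In L -> void A' C: add FIRST(C)\{''} = { (, [, int, void }.
  Since C is nullable, also add FOLLOW(L) = { $, (, [, int, void }.
In C -> L A' A: add FIRST(A)\{''} = { (, [, int, void }.
  Since A is nullable, also add FOLLOW(C) = { $, (, [, int, void }.
Union: FOLLOW(A') = { $, (, [, int, void }.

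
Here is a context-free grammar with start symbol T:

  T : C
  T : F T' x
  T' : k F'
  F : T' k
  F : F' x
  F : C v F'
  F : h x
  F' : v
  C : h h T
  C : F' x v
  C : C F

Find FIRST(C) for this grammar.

{ h, v }

C : h h T contributes {h}.
From C : F' x v: add FIRST(F') = { v }.
From C : C F: add FIRST(C) = { h, v }.
Union: FIRST(C) = { h, v }.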